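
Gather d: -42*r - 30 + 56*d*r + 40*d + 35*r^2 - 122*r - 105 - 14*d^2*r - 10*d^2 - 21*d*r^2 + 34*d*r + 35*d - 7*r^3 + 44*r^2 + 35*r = d^2*(-14*r - 10) + d*(-21*r^2 + 90*r + 75) - 7*r^3 + 79*r^2 - 129*r - 135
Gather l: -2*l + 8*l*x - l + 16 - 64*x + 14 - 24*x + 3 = l*(8*x - 3) - 88*x + 33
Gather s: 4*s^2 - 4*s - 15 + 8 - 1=4*s^2 - 4*s - 8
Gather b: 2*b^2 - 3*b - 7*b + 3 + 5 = 2*b^2 - 10*b + 8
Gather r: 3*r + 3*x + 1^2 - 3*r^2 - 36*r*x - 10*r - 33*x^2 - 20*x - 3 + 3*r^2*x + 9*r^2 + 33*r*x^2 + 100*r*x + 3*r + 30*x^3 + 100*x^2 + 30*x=r^2*(3*x + 6) + r*(33*x^2 + 64*x - 4) + 30*x^3 + 67*x^2 + 13*x - 2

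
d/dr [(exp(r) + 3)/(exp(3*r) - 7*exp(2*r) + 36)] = (-(exp(r) + 3)*(3*exp(r) - 14)*exp(r) + exp(3*r) - 7*exp(2*r) + 36)*exp(r)/(exp(3*r) - 7*exp(2*r) + 36)^2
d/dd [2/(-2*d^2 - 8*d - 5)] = 8*(d + 2)/(2*d^2 + 8*d + 5)^2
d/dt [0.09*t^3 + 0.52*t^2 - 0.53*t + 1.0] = 0.27*t^2 + 1.04*t - 0.53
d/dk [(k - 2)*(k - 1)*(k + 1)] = 3*k^2 - 4*k - 1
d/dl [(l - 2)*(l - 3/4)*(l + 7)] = 3*l^2 + 17*l/2 - 71/4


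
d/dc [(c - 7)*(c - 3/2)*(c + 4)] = 3*c^2 - 9*c - 47/2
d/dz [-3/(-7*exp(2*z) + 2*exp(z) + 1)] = (6 - 42*exp(z))*exp(z)/(-7*exp(2*z) + 2*exp(z) + 1)^2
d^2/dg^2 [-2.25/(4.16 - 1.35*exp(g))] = (4.100625*exp(g) + 12.636)*exp(g)/(1.35*exp(g) - 4.16)^3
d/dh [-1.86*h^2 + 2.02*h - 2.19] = 2.02 - 3.72*h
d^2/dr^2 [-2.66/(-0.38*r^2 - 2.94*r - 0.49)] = (-0.768208*r^2 - 5.943504*r + 2.66*(0.76*r + 2.94)*(1.52*r + 5.88) - 0.990584)/(0.38*r^2 + 2.94*r + 0.49)^3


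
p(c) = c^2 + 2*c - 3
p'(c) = 2*c + 2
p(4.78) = 29.41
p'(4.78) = 11.56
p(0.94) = -0.24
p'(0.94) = 3.88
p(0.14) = -2.70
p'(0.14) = 2.28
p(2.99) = 11.92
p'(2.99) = 7.98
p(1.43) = 1.90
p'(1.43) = 4.86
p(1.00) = 0.00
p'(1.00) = 4.00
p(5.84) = 42.79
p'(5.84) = 13.68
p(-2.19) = -2.58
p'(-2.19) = -2.38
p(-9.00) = 60.00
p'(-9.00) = -16.00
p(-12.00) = 117.00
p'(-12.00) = -22.00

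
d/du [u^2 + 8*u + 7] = 2*u + 8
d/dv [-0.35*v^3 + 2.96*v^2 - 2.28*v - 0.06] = -1.05*v^2 + 5.92*v - 2.28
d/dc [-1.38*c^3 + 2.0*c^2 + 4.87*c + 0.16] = -4.14*c^2 + 4.0*c + 4.87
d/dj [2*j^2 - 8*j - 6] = 4*j - 8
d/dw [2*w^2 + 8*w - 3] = 4*w + 8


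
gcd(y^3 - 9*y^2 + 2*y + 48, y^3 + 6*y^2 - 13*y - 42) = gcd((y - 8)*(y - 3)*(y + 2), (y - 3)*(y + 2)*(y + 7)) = y^2 - y - 6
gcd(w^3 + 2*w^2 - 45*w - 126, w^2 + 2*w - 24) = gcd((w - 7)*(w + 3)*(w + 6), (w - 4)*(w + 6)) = w + 6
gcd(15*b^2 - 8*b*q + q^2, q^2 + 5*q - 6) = 1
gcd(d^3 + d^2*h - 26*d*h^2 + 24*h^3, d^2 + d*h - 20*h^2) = d - 4*h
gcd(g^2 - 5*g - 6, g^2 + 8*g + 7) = g + 1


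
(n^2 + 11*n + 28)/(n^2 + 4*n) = (n + 7)/n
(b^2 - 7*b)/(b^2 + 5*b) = (b - 7)/(b + 5)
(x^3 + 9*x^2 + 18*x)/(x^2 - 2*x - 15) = x*(x + 6)/(x - 5)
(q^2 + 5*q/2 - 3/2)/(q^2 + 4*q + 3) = (q - 1/2)/(q + 1)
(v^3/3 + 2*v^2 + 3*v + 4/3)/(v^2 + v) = (v^2 + 5*v + 4)/(3*v)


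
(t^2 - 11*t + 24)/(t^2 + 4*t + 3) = (t^2 - 11*t + 24)/(t^2 + 4*t + 3)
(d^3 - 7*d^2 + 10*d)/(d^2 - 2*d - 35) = d*(-d^2 + 7*d - 10)/(-d^2 + 2*d + 35)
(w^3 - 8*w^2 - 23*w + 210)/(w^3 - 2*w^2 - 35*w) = (w - 6)/w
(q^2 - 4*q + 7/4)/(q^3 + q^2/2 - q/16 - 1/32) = 8*(4*q^2 - 16*q + 7)/(32*q^3 + 16*q^2 - 2*q - 1)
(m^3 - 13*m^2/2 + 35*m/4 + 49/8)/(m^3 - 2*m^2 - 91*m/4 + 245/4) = (m + 1/2)/(m + 5)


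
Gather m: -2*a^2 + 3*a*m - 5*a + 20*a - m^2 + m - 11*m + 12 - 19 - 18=-2*a^2 + 15*a - m^2 + m*(3*a - 10) - 25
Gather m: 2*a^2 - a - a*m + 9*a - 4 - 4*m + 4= 2*a^2 + 8*a + m*(-a - 4)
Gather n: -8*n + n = -7*n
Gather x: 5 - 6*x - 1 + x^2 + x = x^2 - 5*x + 4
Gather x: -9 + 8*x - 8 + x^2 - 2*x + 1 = x^2 + 6*x - 16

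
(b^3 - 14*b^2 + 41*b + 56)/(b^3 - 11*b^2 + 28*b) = (b^2 - 7*b - 8)/(b*(b - 4))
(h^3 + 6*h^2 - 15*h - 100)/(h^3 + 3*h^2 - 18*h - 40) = (h + 5)/(h + 2)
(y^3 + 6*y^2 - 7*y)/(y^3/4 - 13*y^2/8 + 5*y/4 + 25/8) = 8*y*(y^2 + 6*y - 7)/(2*y^3 - 13*y^2 + 10*y + 25)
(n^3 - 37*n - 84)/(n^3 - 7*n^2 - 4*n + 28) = (n^2 + 7*n + 12)/(n^2 - 4)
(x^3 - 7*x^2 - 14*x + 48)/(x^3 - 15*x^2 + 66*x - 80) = (x + 3)/(x - 5)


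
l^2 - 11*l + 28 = (l - 7)*(l - 4)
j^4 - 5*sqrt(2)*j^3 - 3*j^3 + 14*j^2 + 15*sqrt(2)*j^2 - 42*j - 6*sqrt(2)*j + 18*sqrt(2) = (j - 3)*(j - 3*sqrt(2))*(j - sqrt(2))^2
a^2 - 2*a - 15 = (a - 5)*(a + 3)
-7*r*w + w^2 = w*(-7*r + w)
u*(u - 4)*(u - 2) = u^3 - 6*u^2 + 8*u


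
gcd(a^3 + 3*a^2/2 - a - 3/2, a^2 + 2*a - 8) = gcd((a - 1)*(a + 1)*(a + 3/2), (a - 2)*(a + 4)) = 1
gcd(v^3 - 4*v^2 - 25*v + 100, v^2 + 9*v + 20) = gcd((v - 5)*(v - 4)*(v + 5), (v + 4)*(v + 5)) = v + 5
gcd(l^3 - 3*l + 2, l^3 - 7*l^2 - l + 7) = l - 1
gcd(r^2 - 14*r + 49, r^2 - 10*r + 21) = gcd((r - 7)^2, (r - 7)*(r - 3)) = r - 7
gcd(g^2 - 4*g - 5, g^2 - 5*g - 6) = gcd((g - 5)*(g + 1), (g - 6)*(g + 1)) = g + 1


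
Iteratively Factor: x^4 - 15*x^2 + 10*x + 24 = (x - 2)*(x^3 + 2*x^2 - 11*x - 12) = (x - 2)*(x + 4)*(x^2 - 2*x - 3) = (x - 3)*(x - 2)*(x + 4)*(x + 1)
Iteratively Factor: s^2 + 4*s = (s)*(s + 4)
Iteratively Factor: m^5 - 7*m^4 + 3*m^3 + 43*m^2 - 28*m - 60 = (m + 2)*(m^4 - 9*m^3 + 21*m^2 + m - 30) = (m - 3)*(m + 2)*(m^3 - 6*m^2 + 3*m + 10) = (m - 3)*(m + 1)*(m + 2)*(m^2 - 7*m + 10) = (m - 5)*(m - 3)*(m + 1)*(m + 2)*(m - 2)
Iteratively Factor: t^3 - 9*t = (t)*(t^2 - 9) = t*(t - 3)*(t + 3)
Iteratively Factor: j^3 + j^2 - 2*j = (j - 1)*(j^2 + 2*j) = j*(j - 1)*(j + 2)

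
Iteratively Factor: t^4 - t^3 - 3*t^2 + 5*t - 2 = (t + 2)*(t^3 - 3*t^2 + 3*t - 1) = (t - 1)*(t + 2)*(t^2 - 2*t + 1) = (t - 1)^2*(t + 2)*(t - 1)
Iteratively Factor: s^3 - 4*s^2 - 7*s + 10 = (s - 5)*(s^2 + s - 2) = (s - 5)*(s - 1)*(s + 2)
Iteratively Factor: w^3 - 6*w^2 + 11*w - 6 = (w - 3)*(w^2 - 3*w + 2) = (w - 3)*(w - 2)*(w - 1)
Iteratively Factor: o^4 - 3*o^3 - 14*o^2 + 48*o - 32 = (o + 4)*(o^3 - 7*o^2 + 14*o - 8) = (o - 4)*(o + 4)*(o^2 - 3*o + 2) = (o - 4)*(o - 2)*(o + 4)*(o - 1)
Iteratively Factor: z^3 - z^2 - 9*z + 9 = (z + 3)*(z^2 - 4*z + 3) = (z - 1)*(z + 3)*(z - 3)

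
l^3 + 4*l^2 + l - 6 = (l - 1)*(l + 2)*(l + 3)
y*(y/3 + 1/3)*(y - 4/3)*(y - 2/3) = y^4/3 - y^3/3 - 10*y^2/27 + 8*y/27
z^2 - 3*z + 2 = (z - 2)*(z - 1)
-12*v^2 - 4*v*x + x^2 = (-6*v + x)*(2*v + x)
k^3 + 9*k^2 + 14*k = k*(k + 2)*(k + 7)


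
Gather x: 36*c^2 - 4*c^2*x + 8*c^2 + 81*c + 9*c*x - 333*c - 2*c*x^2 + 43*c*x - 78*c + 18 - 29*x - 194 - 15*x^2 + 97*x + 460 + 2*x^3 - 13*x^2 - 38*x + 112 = 44*c^2 - 330*c + 2*x^3 + x^2*(-2*c - 28) + x*(-4*c^2 + 52*c + 30) + 396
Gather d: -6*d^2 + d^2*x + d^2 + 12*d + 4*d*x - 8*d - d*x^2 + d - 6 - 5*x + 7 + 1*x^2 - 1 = d^2*(x - 5) + d*(-x^2 + 4*x + 5) + x^2 - 5*x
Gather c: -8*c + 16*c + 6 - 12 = 8*c - 6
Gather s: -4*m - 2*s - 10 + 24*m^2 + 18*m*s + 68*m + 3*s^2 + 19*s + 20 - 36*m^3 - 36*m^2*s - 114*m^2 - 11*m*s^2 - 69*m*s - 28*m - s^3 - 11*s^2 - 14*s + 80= -36*m^3 - 90*m^2 + 36*m - s^3 + s^2*(-11*m - 8) + s*(-36*m^2 - 51*m + 3) + 90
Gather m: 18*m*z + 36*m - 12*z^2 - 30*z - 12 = m*(18*z + 36) - 12*z^2 - 30*z - 12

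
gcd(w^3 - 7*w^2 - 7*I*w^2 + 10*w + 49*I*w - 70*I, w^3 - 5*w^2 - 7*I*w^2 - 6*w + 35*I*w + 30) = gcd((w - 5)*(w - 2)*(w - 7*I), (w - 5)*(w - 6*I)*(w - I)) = w - 5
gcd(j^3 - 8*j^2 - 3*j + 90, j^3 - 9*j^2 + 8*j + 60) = j^2 - 11*j + 30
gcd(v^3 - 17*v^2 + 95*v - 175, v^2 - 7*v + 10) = v - 5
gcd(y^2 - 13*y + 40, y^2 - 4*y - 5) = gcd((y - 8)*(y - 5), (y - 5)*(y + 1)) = y - 5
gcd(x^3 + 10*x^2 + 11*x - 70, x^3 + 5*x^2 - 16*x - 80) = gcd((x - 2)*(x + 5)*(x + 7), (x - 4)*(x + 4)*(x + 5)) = x + 5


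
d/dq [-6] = 0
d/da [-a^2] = -2*a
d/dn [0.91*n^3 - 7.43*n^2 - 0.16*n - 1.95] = 2.73*n^2 - 14.86*n - 0.16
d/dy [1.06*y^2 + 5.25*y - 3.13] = 2.12*y + 5.25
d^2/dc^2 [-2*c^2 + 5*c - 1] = -4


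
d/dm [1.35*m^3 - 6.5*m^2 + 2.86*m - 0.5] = 4.05*m^2 - 13.0*m + 2.86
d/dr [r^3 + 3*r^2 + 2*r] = 3*r^2 + 6*r + 2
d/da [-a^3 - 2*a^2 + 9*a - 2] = -3*a^2 - 4*a + 9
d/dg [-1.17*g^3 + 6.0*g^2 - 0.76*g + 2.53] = -3.51*g^2 + 12.0*g - 0.76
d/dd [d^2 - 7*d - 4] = 2*d - 7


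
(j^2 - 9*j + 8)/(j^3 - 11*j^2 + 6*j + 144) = (j - 1)/(j^2 - 3*j - 18)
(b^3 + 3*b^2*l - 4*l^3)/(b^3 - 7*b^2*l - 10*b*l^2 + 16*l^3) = (b + 2*l)/(b - 8*l)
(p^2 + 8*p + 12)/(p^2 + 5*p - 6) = (p + 2)/(p - 1)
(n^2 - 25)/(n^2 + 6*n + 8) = (n^2 - 25)/(n^2 + 6*n + 8)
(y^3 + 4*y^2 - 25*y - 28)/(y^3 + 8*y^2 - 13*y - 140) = (y + 1)/(y + 5)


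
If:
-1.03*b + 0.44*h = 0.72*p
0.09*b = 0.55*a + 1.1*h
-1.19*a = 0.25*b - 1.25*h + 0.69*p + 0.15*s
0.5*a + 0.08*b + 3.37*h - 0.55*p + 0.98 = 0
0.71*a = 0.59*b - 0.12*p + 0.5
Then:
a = 10.35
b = 8.56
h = -4.48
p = -14.98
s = -64.76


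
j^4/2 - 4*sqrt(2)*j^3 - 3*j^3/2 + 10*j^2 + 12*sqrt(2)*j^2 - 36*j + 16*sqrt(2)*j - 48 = (j/2 + 1/2)*(j - 4)*(j - 6*sqrt(2))*(j - 2*sqrt(2))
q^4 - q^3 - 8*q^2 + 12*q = q*(q - 2)^2*(q + 3)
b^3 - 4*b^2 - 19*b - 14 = (b - 7)*(b + 1)*(b + 2)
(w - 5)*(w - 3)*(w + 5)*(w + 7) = w^4 + 4*w^3 - 46*w^2 - 100*w + 525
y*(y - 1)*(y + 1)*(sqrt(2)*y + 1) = sqrt(2)*y^4 + y^3 - sqrt(2)*y^2 - y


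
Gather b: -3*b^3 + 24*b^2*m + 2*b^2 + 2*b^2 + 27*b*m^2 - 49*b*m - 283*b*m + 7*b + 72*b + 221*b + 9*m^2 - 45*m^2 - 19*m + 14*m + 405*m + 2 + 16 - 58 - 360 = -3*b^3 + b^2*(24*m + 4) + b*(27*m^2 - 332*m + 300) - 36*m^2 + 400*m - 400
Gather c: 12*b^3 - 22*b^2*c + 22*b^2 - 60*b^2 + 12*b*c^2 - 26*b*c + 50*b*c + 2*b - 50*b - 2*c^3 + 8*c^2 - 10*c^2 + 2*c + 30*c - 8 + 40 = 12*b^3 - 38*b^2 - 48*b - 2*c^3 + c^2*(12*b - 2) + c*(-22*b^2 + 24*b + 32) + 32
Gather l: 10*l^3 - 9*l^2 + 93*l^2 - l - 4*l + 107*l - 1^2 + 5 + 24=10*l^3 + 84*l^2 + 102*l + 28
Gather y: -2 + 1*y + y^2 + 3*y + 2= y^2 + 4*y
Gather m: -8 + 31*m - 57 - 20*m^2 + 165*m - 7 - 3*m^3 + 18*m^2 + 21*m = -3*m^3 - 2*m^2 + 217*m - 72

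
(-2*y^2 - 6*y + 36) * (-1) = 2*y^2 + 6*y - 36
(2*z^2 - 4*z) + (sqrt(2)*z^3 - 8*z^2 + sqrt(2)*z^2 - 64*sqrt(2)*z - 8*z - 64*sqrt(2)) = sqrt(2)*z^3 - 6*z^2 + sqrt(2)*z^2 - 64*sqrt(2)*z - 12*z - 64*sqrt(2)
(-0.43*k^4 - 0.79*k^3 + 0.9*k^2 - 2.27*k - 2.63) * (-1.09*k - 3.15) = 0.4687*k^5 + 2.2156*k^4 + 1.5075*k^3 - 0.3607*k^2 + 10.0172*k + 8.2845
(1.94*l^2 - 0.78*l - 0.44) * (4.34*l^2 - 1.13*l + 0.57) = 8.4196*l^4 - 5.5774*l^3 + 0.0775999999999999*l^2 + 0.0526*l - 0.2508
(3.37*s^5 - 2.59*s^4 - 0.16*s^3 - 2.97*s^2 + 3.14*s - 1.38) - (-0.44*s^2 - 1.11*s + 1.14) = 3.37*s^5 - 2.59*s^4 - 0.16*s^3 - 2.53*s^2 + 4.25*s - 2.52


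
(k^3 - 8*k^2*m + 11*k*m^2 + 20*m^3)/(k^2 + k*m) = k - 9*m + 20*m^2/k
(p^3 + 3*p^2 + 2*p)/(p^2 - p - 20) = p*(p^2 + 3*p + 2)/(p^2 - p - 20)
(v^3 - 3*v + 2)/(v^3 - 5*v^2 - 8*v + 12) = (v - 1)/(v - 6)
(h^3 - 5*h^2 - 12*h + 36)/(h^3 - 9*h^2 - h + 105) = (h^2 - 8*h + 12)/(h^2 - 12*h + 35)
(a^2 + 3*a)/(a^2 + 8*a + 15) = a/(a + 5)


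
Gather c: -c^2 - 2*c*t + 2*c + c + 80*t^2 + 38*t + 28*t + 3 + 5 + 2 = -c^2 + c*(3 - 2*t) + 80*t^2 + 66*t + 10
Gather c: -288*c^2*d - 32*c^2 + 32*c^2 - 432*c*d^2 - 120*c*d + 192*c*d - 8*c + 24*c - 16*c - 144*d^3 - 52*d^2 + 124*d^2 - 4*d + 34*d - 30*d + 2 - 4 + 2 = -288*c^2*d + c*(-432*d^2 + 72*d) - 144*d^3 + 72*d^2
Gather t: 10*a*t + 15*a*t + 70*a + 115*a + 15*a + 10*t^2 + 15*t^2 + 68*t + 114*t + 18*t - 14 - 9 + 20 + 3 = 200*a + 25*t^2 + t*(25*a + 200)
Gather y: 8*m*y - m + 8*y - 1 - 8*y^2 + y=-m - 8*y^2 + y*(8*m + 9) - 1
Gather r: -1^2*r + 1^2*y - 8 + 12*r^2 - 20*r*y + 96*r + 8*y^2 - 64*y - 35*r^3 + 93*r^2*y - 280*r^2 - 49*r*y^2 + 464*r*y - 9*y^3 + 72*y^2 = -35*r^3 + r^2*(93*y - 268) + r*(-49*y^2 + 444*y + 95) - 9*y^3 + 80*y^2 - 63*y - 8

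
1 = 1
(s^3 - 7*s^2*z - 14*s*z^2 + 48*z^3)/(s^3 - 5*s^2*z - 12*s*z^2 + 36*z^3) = (-s + 8*z)/(-s + 6*z)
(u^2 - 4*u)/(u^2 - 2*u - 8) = u/(u + 2)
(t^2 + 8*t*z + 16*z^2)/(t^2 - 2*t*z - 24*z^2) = (-t - 4*z)/(-t + 6*z)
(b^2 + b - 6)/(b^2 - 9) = (b - 2)/(b - 3)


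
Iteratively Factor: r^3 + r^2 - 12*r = (r - 3)*(r^2 + 4*r) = (r - 3)*(r + 4)*(r)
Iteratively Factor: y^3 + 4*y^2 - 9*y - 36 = (y - 3)*(y^2 + 7*y + 12) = (y - 3)*(y + 3)*(y + 4)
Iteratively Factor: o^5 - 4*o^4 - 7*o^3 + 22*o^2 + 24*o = (o - 3)*(o^4 - o^3 - 10*o^2 - 8*o) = o*(o - 3)*(o^3 - o^2 - 10*o - 8) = o*(o - 4)*(o - 3)*(o^2 + 3*o + 2) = o*(o - 4)*(o - 3)*(o + 1)*(o + 2)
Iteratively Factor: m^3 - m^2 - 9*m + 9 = (m - 1)*(m^2 - 9) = (m - 3)*(m - 1)*(m + 3)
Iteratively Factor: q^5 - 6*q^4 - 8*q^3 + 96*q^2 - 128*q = (q + 4)*(q^4 - 10*q^3 + 32*q^2 - 32*q) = (q - 4)*(q + 4)*(q^3 - 6*q^2 + 8*q) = (q - 4)*(q - 2)*(q + 4)*(q^2 - 4*q) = q*(q - 4)*(q - 2)*(q + 4)*(q - 4)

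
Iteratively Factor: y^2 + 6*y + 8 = (y + 4)*(y + 2)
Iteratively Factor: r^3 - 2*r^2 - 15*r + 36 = (r - 3)*(r^2 + r - 12) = (r - 3)*(r + 4)*(r - 3)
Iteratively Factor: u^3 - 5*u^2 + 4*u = (u)*(u^2 - 5*u + 4) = u*(u - 4)*(u - 1)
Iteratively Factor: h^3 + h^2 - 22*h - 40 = (h - 5)*(h^2 + 6*h + 8) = (h - 5)*(h + 4)*(h + 2)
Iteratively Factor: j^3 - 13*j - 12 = (j - 4)*(j^2 + 4*j + 3) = (j - 4)*(j + 1)*(j + 3)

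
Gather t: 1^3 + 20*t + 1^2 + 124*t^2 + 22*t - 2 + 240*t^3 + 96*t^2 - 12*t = 240*t^3 + 220*t^2 + 30*t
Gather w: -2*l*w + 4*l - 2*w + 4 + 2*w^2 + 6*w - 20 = 4*l + 2*w^2 + w*(4 - 2*l) - 16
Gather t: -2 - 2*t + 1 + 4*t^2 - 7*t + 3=4*t^2 - 9*t + 2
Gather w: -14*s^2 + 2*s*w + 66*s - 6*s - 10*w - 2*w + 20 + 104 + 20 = -14*s^2 + 60*s + w*(2*s - 12) + 144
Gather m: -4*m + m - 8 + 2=-3*m - 6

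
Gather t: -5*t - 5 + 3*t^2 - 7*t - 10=3*t^2 - 12*t - 15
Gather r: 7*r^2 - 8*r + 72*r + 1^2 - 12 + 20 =7*r^2 + 64*r + 9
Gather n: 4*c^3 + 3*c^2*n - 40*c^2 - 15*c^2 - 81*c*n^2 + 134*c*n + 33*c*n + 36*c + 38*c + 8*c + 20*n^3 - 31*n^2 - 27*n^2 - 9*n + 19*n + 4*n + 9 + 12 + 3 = 4*c^3 - 55*c^2 + 82*c + 20*n^3 + n^2*(-81*c - 58) + n*(3*c^2 + 167*c + 14) + 24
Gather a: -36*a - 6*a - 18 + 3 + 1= -42*a - 14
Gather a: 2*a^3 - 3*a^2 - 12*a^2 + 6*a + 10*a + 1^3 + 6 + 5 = 2*a^3 - 15*a^2 + 16*a + 12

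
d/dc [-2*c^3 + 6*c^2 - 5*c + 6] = -6*c^2 + 12*c - 5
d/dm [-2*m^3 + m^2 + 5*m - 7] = -6*m^2 + 2*m + 5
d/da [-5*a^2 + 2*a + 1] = 2 - 10*a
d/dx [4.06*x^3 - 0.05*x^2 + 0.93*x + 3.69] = 12.18*x^2 - 0.1*x + 0.93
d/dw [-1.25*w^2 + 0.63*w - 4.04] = 0.63 - 2.5*w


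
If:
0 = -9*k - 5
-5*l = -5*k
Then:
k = -5/9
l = -5/9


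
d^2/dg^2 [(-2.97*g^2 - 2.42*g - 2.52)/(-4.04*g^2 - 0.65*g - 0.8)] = (-5.6843418860808e-14*g^4 + 63.398104*g^3 + 189.188352*g^2 - 7.22352000000001*g - 12.87508)/(65.939264*g^6 + 31.82712*g^5 + 44.29254*g^4 + 12.879425*g^3 + 8.7708*g^2 + 1.248*g + 0.512)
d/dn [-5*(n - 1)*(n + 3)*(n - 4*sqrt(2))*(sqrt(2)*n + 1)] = -20*sqrt(2)*n^3 - 30*sqrt(2)*n^2 + 105*n^2 + 70*sqrt(2)*n + 140*n - 105 + 40*sqrt(2)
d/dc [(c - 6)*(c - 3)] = 2*c - 9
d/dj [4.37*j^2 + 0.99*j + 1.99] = 8.74*j + 0.99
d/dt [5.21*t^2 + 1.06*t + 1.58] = 10.42*t + 1.06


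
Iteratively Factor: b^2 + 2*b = (b + 2)*(b)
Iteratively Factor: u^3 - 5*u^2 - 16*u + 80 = (u - 5)*(u^2 - 16) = (u - 5)*(u + 4)*(u - 4)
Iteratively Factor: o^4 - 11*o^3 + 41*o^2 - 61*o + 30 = (o - 3)*(o^3 - 8*o^2 + 17*o - 10) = (o - 5)*(o - 3)*(o^2 - 3*o + 2) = (o - 5)*(o - 3)*(o - 1)*(o - 2)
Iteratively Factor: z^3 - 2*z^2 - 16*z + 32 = (z + 4)*(z^2 - 6*z + 8) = (z - 2)*(z + 4)*(z - 4)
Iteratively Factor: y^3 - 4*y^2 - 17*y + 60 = (y + 4)*(y^2 - 8*y + 15) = (y - 3)*(y + 4)*(y - 5)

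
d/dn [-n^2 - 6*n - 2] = -2*n - 6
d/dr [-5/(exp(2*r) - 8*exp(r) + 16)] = 10*(exp(r) - 4)*exp(r)/(exp(2*r) - 8*exp(r) + 16)^2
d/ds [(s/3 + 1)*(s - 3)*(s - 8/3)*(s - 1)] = 4*s^3/3 - 11*s^2/3 - 38*s/9 + 11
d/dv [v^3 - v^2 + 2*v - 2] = 3*v^2 - 2*v + 2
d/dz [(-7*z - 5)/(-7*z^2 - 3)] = 7*(-7*z^2 - 10*z + 3)/(49*z^4 + 42*z^2 + 9)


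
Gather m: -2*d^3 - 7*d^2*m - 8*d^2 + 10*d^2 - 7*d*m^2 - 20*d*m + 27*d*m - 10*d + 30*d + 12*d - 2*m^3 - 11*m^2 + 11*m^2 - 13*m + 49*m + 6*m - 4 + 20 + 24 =-2*d^3 + 2*d^2 - 7*d*m^2 + 32*d - 2*m^3 + m*(-7*d^2 + 7*d + 42) + 40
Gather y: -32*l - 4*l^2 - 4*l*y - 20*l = -4*l^2 - 4*l*y - 52*l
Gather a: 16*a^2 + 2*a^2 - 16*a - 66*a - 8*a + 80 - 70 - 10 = 18*a^2 - 90*a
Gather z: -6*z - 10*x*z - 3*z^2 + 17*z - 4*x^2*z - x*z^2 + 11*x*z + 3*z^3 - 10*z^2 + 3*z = 3*z^3 + z^2*(-x - 13) + z*(-4*x^2 + x + 14)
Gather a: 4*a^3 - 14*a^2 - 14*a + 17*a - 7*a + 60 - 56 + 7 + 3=4*a^3 - 14*a^2 - 4*a + 14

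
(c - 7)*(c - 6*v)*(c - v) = c^3 - 7*c^2*v - 7*c^2 + 6*c*v^2 + 49*c*v - 42*v^2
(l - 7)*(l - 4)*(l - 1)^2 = l^4 - 13*l^3 + 51*l^2 - 67*l + 28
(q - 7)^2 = q^2 - 14*q + 49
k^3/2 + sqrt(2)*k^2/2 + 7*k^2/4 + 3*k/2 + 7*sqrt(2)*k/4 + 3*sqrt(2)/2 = (k/2 + 1)*(k + 3/2)*(k + sqrt(2))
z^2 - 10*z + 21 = (z - 7)*(z - 3)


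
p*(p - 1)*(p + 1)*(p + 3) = p^4 + 3*p^3 - p^2 - 3*p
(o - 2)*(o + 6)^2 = o^3 + 10*o^2 + 12*o - 72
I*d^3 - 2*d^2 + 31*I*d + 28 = (d - 4*I)*(d + 7*I)*(I*d + 1)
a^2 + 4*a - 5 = (a - 1)*(a + 5)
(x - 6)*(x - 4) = x^2 - 10*x + 24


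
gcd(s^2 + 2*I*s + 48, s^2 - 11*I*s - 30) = s - 6*I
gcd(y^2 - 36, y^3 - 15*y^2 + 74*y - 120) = y - 6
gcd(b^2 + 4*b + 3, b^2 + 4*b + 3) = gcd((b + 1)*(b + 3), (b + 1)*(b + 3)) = b^2 + 4*b + 3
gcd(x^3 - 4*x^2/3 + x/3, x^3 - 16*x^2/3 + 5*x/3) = x^2 - x/3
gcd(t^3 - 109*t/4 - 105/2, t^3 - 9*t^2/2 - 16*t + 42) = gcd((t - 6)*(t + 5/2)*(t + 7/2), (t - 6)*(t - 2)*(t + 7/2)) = t^2 - 5*t/2 - 21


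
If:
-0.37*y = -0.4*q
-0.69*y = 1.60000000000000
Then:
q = -2.14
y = -2.32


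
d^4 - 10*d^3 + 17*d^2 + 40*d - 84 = (d - 7)*(d - 3)*(d - 2)*(d + 2)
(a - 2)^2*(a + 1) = a^3 - 3*a^2 + 4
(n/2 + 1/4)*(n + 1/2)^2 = n^3/2 + 3*n^2/4 + 3*n/8 + 1/16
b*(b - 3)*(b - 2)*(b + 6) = b^4 + b^3 - 24*b^2 + 36*b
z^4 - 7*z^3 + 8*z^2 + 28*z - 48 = (z - 4)*(z - 3)*(z - 2)*(z + 2)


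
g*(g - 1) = g^2 - g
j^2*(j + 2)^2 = j^4 + 4*j^3 + 4*j^2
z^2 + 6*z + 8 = (z + 2)*(z + 4)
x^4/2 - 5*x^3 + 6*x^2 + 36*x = x*(x/2 + 1)*(x - 6)^2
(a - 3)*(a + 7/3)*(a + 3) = a^3 + 7*a^2/3 - 9*a - 21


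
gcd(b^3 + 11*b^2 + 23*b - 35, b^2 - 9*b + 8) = b - 1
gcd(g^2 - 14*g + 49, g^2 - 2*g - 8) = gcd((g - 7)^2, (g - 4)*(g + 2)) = 1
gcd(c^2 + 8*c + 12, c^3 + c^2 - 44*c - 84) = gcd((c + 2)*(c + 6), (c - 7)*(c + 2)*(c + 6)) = c^2 + 8*c + 12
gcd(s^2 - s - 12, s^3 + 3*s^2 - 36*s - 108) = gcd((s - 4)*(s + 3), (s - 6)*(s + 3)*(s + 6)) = s + 3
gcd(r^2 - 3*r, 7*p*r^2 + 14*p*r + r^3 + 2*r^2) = r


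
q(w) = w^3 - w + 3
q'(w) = 3*w^2 - 1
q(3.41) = 39.24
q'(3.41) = 33.88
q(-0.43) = 3.35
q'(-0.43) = -0.45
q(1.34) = 4.07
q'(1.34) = 4.39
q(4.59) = 95.11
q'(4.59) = 62.20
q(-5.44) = -152.55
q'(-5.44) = 87.78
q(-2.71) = -14.19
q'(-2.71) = 21.03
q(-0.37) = 3.32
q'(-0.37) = -0.59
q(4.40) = 83.78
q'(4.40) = 57.08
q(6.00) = 213.00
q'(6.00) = 107.00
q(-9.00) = -717.00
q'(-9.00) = 242.00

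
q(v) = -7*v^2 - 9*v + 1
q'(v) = -14*v - 9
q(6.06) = -310.61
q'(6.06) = -93.84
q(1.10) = -17.37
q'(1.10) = -24.40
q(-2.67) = -24.87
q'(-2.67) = 28.38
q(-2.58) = -22.37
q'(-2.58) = 27.12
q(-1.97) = -8.44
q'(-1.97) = 18.58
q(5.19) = -234.26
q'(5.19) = -81.66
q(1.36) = -24.19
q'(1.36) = -28.04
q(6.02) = -306.86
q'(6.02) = -93.28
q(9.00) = -647.00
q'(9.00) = -135.00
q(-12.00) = -899.00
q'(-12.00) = 159.00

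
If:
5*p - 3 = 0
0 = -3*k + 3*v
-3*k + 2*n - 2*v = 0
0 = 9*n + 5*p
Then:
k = -2/15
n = -1/3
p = 3/5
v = -2/15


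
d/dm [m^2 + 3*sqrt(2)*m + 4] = 2*m + 3*sqrt(2)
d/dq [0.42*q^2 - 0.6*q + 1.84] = 0.84*q - 0.6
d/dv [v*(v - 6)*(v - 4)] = 3*v^2 - 20*v + 24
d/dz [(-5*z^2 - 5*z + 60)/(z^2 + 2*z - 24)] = 5*z*(24 - z)/(z^4 + 4*z^3 - 44*z^2 - 96*z + 576)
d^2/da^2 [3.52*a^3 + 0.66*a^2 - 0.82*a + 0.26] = 21.12*a + 1.32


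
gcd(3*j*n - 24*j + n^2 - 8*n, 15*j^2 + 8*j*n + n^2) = 3*j + n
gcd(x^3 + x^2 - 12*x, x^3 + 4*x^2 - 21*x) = x^2 - 3*x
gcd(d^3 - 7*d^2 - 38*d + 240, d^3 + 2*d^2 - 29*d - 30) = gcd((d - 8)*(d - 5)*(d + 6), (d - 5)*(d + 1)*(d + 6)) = d^2 + d - 30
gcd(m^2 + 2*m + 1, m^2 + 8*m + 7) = m + 1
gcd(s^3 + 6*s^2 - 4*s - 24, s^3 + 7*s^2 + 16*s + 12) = s + 2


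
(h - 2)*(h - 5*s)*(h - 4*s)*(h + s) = h^4 - 8*h^3*s - 2*h^3 + 11*h^2*s^2 + 16*h^2*s + 20*h*s^3 - 22*h*s^2 - 40*s^3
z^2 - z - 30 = (z - 6)*(z + 5)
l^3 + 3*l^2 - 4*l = l*(l - 1)*(l + 4)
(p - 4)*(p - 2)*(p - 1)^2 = p^4 - 8*p^3 + 21*p^2 - 22*p + 8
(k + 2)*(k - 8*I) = k^2 + 2*k - 8*I*k - 16*I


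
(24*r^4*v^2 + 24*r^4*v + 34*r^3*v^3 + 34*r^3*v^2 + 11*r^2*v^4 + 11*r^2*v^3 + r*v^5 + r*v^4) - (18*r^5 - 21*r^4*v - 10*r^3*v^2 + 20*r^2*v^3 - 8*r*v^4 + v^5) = -18*r^5 + 24*r^4*v^2 + 45*r^4*v + 34*r^3*v^3 + 44*r^3*v^2 + 11*r^2*v^4 - 9*r^2*v^3 + r*v^5 + 9*r*v^4 - v^5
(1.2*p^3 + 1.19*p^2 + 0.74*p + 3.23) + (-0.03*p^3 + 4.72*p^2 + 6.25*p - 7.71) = 1.17*p^3 + 5.91*p^2 + 6.99*p - 4.48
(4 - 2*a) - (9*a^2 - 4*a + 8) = -9*a^2 + 2*a - 4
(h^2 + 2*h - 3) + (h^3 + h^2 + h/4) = h^3 + 2*h^2 + 9*h/4 - 3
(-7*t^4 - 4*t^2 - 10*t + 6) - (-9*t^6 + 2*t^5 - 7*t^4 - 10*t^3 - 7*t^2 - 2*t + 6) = 9*t^6 - 2*t^5 + 10*t^3 + 3*t^2 - 8*t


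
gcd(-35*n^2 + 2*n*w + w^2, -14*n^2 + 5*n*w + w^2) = 7*n + w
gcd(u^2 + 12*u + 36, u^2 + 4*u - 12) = u + 6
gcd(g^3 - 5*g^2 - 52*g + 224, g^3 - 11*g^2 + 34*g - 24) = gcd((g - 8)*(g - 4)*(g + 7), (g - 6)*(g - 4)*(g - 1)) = g - 4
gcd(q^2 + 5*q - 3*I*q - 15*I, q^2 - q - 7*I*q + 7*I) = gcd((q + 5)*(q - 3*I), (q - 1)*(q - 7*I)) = 1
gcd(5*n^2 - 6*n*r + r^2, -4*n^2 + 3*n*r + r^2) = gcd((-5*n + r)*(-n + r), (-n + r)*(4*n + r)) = -n + r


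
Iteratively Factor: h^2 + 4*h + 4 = (h + 2)*(h + 2)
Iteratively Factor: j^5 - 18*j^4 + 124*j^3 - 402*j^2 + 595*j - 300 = (j - 5)*(j^4 - 13*j^3 + 59*j^2 - 107*j + 60) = (j - 5)*(j - 1)*(j^3 - 12*j^2 + 47*j - 60) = (j - 5)*(j - 4)*(j - 1)*(j^2 - 8*j + 15) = (j - 5)*(j - 4)*(j - 3)*(j - 1)*(j - 5)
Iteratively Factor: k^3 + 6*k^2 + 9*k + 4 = (k + 4)*(k^2 + 2*k + 1) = (k + 1)*(k + 4)*(k + 1)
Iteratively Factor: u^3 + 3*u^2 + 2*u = (u)*(u^2 + 3*u + 2) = u*(u + 2)*(u + 1)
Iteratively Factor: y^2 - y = (y - 1)*(y)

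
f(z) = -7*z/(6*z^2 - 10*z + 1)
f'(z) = -7*z*(10 - 12*z)/(6*z^2 - 10*z + 1)^2 - 7/(6*z^2 - 10*z + 1)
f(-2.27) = 0.29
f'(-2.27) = 0.07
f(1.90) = -3.63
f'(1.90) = 10.80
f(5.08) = -0.34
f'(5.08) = 0.10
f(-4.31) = 0.19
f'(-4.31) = 0.03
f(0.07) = -1.49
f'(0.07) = -62.62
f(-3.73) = 0.21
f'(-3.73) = 0.04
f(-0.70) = 0.45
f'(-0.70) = 0.11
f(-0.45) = 0.47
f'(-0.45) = 0.03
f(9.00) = -0.16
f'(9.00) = 0.02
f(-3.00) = 0.25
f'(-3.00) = 0.05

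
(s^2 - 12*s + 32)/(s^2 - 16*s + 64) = (s - 4)/(s - 8)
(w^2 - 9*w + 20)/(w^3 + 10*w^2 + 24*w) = (w^2 - 9*w + 20)/(w*(w^2 + 10*w + 24))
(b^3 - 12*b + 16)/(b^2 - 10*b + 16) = (b^2 + 2*b - 8)/(b - 8)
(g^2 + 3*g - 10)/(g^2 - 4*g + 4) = (g + 5)/(g - 2)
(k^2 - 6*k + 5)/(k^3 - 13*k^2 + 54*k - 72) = (k^2 - 6*k + 5)/(k^3 - 13*k^2 + 54*k - 72)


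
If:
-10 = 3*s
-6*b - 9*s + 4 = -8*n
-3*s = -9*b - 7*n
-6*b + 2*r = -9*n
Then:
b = 79/57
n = -61/19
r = 707/38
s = -10/3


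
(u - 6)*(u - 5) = u^2 - 11*u + 30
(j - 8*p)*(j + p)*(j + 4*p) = j^3 - 3*j^2*p - 36*j*p^2 - 32*p^3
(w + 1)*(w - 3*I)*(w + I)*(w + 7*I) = w^4 + w^3 + 5*I*w^3 + 17*w^2 + 5*I*w^2 + 17*w + 21*I*w + 21*I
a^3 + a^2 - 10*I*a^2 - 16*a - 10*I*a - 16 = (a + 1)*(a - 8*I)*(a - 2*I)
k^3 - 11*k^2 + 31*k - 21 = (k - 7)*(k - 3)*(k - 1)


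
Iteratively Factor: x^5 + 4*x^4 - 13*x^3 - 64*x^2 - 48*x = (x)*(x^4 + 4*x^3 - 13*x^2 - 64*x - 48) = x*(x + 1)*(x^3 + 3*x^2 - 16*x - 48) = x*(x + 1)*(x + 4)*(x^2 - x - 12) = x*(x - 4)*(x + 1)*(x + 4)*(x + 3)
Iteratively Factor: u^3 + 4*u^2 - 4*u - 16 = (u + 4)*(u^2 - 4) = (u + 2)*(u + 4)*(u - 2)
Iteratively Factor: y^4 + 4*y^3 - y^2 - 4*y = (y)*(y^3 + 4*y^2 - y - 4) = y*(y + 4)*(y^2 - 1) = y*(y - 1)*(y + 4)*(y + 1)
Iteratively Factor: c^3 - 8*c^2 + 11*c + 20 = (c - 4)*(c^2 - 4*c - 5) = (c - 4)*(c + 1)*(c - 5)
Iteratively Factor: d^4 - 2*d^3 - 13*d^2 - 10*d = (d)*(d^3 - 2*d^2 - 13*d - 10) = d*(d + 2)*(d^2 - 4*d - 5) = d*(d + 1)*(d + 2)*(d - 5)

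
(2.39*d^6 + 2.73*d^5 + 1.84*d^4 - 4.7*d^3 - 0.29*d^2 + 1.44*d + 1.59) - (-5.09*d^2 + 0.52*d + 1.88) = 2.39*d^6 + 2.73*d^5 + 1.84*d^4 - 4.7*d^3 + 4.8*d^2 + 0.92*d - 0.29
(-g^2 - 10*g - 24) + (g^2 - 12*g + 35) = 11 - 22*g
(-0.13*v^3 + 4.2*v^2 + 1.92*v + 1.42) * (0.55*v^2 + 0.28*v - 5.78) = -0.0715*v^5 + 2.2736*v^4 + 2.9834*v^3 - 22.9574*v^2 - 10.7*v - 8.2076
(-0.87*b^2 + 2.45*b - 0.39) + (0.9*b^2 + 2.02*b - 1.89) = 0.03*b^2 + 4.47*b - 2.28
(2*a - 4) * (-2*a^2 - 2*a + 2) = -4*a^3 + 4*a^2 + 12*a - 8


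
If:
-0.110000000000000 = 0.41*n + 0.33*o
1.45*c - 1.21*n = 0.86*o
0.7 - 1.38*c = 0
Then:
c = 0.51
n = 7.22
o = -9.31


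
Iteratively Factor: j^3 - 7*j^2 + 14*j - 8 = (j - 1)*(j^2 - 6*j + 8) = (j - 2)*(j - 1)*(j - 4)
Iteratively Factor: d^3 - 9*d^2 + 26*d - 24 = (d - 2)*(d^2 - 7*d + 12) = (d - 4)*(d - 2)*(d - 3)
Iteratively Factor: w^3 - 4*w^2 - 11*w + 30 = (w - 2)*(w^2 - 2*w - 15) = (w - 2)*(w + 3)*(w - 5)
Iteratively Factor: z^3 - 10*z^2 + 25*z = (z - 5)*(z^2 - 5*z) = z*(z - 5)*(z - 5)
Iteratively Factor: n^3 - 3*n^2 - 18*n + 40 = (n + 4)*(n^2 - 7*n + 10) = (n - 2)*(n + 4)*(n - 5)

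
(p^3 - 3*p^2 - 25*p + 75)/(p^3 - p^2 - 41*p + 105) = (p + 5)/(p + 7)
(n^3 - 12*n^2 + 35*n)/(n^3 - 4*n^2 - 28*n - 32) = n*(-n^2 + 12*n - 35)/(-n^3 + 4*n^2 + 28*n + 32)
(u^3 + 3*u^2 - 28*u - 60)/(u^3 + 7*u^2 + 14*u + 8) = (u^2 + u - 30)/(u^2 + 5*u + 4)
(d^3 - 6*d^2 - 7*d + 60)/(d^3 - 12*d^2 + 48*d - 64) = (d^2 - 2*d - 15)/(d^2 - 8*d + 16)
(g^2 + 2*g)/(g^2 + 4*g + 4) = g/(g + 2)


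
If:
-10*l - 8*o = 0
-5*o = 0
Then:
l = 0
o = 0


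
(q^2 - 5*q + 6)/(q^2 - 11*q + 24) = (q - 2)/(q - 8)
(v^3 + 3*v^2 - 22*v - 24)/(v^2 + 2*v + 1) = (v^2 + 2*v - 24)/(v + 1)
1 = 1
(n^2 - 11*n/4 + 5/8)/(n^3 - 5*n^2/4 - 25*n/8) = (4*n - 1)/(n*(4*n + 5))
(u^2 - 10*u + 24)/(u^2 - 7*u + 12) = (u - 6)/(u - 3)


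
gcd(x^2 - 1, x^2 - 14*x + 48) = 1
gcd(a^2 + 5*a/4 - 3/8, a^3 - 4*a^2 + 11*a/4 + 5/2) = 1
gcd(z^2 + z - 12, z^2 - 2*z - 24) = z + 4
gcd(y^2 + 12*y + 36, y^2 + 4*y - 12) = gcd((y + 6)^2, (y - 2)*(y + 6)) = y + 6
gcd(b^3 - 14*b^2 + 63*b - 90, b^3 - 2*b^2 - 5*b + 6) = b - 3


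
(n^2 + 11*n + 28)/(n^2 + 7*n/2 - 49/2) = 2*(n + 4)/(2*n - 7)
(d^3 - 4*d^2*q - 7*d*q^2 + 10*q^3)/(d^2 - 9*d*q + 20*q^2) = (-d^2 - d*q + 2*q^2)/(-d + 4*q)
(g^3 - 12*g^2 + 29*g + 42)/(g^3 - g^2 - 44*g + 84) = (g^2 - 6*g - 7)/(g^2 + 5*g - 14)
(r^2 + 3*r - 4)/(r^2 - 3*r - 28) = (r - 1)/(r - 7)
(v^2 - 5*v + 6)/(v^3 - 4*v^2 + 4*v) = (v - 3)/(v*(v - 2))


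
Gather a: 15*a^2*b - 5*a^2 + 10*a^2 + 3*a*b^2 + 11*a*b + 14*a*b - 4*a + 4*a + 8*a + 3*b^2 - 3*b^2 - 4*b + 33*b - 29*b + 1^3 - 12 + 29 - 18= a^2*(15*b + 5) + a*(3*b^2 + 25*b + 8)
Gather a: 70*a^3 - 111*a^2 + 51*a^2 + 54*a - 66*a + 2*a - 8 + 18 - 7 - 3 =70*a^3 - 60*a^2 - 10*a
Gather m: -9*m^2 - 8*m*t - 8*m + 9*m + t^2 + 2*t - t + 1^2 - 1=-9*m^2 + m*(1 - 8*t) + t^2 + t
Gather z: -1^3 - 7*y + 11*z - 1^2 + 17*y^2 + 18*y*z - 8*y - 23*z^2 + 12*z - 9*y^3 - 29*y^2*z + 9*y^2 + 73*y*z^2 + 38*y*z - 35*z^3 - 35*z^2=-9*y^3 + 26*y^2 - 15*y - 35*z^3 + z^2*(73*y - 58) + z*(-29*y^2 + 56*y + 23) - 2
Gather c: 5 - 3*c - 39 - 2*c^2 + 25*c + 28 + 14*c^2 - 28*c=12*c^2 - 6*c - 6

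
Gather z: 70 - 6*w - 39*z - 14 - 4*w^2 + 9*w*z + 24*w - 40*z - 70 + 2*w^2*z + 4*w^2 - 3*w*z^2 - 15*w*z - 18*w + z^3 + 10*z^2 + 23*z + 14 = z^3 + z^2*(10 - 3*w) + z*(2*w^2 - 6*w - 56)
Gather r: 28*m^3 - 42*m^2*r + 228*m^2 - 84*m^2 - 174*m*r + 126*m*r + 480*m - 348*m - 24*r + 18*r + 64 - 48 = 28*m^3 + 144*m^2 + 132*m + r*(-42*m^2 - 48*m - 6) + 16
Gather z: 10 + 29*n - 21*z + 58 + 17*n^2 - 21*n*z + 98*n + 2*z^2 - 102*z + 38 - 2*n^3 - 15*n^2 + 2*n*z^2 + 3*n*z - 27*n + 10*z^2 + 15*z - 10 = -2*n^3 + 2*n^2 + 100*n + z^2*(2*n + 12) + z*(-18*n - 108) + 96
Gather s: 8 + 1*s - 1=s + 7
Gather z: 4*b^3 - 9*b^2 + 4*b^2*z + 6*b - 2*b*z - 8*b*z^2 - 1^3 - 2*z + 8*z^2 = 4*b^3 - 9*b^2 + 6*b + z^2*(8 - 8*b) + z*(4*b^2 - 2*b - 2) - 1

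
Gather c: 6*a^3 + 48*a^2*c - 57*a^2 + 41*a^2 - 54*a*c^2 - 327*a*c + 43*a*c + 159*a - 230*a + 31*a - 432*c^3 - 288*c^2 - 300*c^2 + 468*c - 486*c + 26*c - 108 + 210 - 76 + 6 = 6*a^3 - 16*a^2 - 40*a - 432*c^3 + c^2*(-54*a - 588) + c*(48*a^2 - 284*a + 8) + 32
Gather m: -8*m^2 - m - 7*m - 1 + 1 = -8*m^2 - 8*m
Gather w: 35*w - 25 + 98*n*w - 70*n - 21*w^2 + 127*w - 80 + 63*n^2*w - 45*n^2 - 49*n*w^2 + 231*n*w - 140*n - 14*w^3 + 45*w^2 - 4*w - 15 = -45*n^2 - 210*n - 14*w^3 + w^2*(24 - 49*n) + w*(63*n^2 + 329*n + 158) - 120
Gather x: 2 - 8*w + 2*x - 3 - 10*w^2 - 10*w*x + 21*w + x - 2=-10*w^2 + 13*w + x*(3 - 10*w) - 3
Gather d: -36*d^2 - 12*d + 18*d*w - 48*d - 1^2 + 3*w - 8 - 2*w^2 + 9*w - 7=-36*d^2 + d*(18*w - 60) - 2*w^2 + 12*w - 16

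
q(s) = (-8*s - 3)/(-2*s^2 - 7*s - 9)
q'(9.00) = -0.02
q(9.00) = 0.32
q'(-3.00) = -1.58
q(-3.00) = -3.50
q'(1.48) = -0.00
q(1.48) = 0.63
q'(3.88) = -0.05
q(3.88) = 0.51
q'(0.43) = 0.28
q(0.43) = 0.52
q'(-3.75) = -1.09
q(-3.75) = -2.48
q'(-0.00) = 0.63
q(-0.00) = 0.33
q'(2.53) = -0.05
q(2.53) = 0.59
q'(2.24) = -0.05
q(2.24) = 0.60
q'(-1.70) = 3.03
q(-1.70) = -3.68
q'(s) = (-8*s - 3)*(4*s + 7)/(-2*s^2 - 7*s - 9)^2 - 8/(-2*s^2 - 7*s - 9) = (-16*s^2 - 12*s + 51)/(4*s^4 + 28*s^3 + 85*s^2 + 126*s + 81)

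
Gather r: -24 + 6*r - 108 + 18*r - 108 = 24*r - 240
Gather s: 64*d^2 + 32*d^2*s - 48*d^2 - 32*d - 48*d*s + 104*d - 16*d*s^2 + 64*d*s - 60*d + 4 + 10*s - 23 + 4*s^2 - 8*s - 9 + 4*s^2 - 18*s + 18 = 16*d^2 + 12*d + s^2*(8 - 16*d) + s*(32*d^2 + 16*d - 16) - 10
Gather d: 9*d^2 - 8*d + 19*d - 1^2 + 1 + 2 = 9*d^2 + 11*d + 2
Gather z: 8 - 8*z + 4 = 12 - 8*z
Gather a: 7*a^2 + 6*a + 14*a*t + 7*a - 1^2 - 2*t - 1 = 7*a^2 + a*(14*t + 13) - 2*t - 2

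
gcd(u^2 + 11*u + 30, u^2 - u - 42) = u + 6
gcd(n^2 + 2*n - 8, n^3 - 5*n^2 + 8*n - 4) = n - 2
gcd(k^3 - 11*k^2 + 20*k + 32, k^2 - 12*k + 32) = k^2 - 12*k + 32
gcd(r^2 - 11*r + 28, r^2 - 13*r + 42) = r - 7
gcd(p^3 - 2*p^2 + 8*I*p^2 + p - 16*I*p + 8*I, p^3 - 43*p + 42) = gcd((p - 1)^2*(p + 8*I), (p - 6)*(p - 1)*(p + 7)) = p - 1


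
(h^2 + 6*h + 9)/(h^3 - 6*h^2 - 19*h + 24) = (h + 3)/(h^2 - 9*h + 8)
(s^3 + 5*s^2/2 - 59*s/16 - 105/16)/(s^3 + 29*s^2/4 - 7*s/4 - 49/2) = (4*s^2 + 17*s + 15)/(4*(s^2 + 9*s + 14))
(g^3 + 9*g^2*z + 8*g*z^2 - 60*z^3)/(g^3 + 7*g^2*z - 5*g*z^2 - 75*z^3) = (-g^2 - 4*g*z + 12*z^2)/(-g^2 - 2*g*z + 15*z^2)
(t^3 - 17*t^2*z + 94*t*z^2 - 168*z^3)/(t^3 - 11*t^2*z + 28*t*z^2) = (t - 6*z)/t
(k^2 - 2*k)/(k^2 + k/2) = 2*(k - 2)/(2*k + 1)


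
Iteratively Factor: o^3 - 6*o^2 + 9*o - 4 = (o - 4)*(o^2 - 2*o + 1) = (o - 4)*(o - 1)*(o - 1)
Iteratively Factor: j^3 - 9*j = (j)*(j^2 - 9) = j*(j + 3)*(j - 3)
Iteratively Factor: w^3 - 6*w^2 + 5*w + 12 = (w - 4)*(w^2 - 2*w - 3) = (w - 4)*(w - 3)*(w + 1)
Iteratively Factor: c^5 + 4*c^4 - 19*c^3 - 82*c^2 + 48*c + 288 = (c + 3)*(c^4 + c^3 - 22*c^2 - 16*c + 96) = (c + 3)^2*(c^3 - 2*c^2 - 16*c + 32) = (c - 4)*(c + 3)^2*(c^2 + 2*c - 8) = (c - 4)*(c + 3)^2*(c + 4)*(c - 2)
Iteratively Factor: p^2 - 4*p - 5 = (p + 1)*(p - 5)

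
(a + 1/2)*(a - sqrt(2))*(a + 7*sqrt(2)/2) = a^3 + a^2/2 + 5*sqrt(2)*a^2/2 - 7*a + 5*sqrt(2)*a/4 - 7/2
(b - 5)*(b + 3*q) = b^2 + 3*b*q - 5*b - 15*q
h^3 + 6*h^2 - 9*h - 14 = (h - 2)*(h + 1)*(h + 7)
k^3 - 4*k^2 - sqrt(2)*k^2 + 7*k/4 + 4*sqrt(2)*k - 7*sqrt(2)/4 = (k - 7/2)*(k - 1/2)*(k - sqrt(2))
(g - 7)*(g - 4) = g^2 - 11*g + 28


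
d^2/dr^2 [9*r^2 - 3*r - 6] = 18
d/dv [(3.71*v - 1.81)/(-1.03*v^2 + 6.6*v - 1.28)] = (3.8213*v^2 - 3.7286*v + 7.1972)/(1.0609*v^4 - 13.596*v^3 + 46.1968*v^2 - 16.896*v + 1.6384)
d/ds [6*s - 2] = 6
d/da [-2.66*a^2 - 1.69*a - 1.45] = -5.32*a - 1.69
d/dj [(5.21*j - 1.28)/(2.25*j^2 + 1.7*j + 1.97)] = (-11.7225*j^2 + 5.76*j + 12.4397)/(5.0625*j^4 + 7.65*j^3 + 11.755*j^2 + 6.698*j + 3.8809)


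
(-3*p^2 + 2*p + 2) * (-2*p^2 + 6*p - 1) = 6*p^4 - 22*p^3 + 11*p^2 + 10*p - 2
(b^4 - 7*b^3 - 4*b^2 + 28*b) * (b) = b^5 - 7*b^4 - 4*b^3 + 28*b^2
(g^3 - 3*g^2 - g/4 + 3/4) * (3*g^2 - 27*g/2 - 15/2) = 3*g^5 - 45*g^4/2 + 129*g^3/4 + 225*g^2/8 - 33*g/4 - 45/8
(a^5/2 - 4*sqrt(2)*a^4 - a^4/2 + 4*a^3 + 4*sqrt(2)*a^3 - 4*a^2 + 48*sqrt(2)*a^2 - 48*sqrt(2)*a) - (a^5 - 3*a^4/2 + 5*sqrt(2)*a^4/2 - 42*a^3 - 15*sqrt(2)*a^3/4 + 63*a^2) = -a^5/2 - 13*sqrt(2)*a^4/2 + a^4 + 31*sqrt(2)*a^3/4 + 46*a^3 - 67*a^2 + 48*sqrt(2)*a^2 - 48*sqrt(2)*a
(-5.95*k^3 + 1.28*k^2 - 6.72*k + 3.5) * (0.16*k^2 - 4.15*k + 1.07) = -0.952*k^5 + 24.8973*k^4 - 12.7537*k^3 + 29.8176*k^2 - 21.7154*k + 3.745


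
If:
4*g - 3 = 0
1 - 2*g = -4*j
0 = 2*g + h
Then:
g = 3/4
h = -3/2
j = 1/8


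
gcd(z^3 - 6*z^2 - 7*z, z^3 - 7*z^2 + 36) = 1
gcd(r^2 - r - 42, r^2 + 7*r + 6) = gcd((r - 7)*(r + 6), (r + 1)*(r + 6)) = r + 6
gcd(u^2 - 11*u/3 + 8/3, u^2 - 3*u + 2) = u - 1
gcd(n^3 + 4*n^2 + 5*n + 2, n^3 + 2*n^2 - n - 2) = n^2 + 3*n + 2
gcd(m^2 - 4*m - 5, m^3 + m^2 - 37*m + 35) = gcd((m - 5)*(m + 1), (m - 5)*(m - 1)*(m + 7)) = m - 5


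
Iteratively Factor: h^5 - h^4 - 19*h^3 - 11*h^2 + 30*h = (h - 5)*(h^4 + 4*h^3 + h^2 - 6*h) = (h - 5)*(h - 1)*(h^3 + 5*h^2 + 6*h) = (h - 5)*(h - 1)*(h + 2)*(h^2 + 3*h) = (h - 5)*(h - 1)*(h + 2)*(h + 3)*(h)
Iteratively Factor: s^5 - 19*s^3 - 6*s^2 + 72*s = (s + 3)*(s^4 - 3*s^3 - 10*s^2 + 24*s) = (s - 2)*(s + 3)*(s^3 - s^2 - 12*s) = (s - 4)*(s - 2)*(s + 3)*(s^2 + 3*s) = (s - 4)*(s - 2)*(s + 3)^2*(s)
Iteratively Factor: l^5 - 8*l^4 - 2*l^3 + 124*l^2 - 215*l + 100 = (l - 1)*(l^4 - 7*l^3 - 9*l^2 + 115*l - 100) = (l - 1)*(l + 4)*(l^3 - 11*l^2 + 35*l - 25) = (l - 5)*(l - 1)*(l + 4)*(l^2 - 6*l + 5) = (l - 5)^2*(l - 1)*(l + 4)*(l - 1)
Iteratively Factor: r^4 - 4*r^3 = (r - 4)*(r^3) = r*(r - 4)*(r^2) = r^2*(r - 4)*(r)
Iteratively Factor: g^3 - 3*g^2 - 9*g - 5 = (g - 5)*(g^2 + 2*g + 1) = (g - 5)*(g + 1)*(g + 1)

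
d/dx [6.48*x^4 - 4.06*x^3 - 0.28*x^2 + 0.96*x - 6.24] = 25.92*x^3 - 12.18*x^2 - 0.56*x + 0.96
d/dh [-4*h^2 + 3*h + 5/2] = 3 - 8*h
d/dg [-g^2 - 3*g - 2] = -2*g - 3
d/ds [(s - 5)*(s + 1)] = 2*s - 4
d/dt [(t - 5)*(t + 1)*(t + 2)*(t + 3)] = 4*t^3 + 3*t^2 - 38*t - 49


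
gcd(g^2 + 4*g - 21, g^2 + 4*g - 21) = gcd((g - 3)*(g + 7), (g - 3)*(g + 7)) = g^2 + 4*g - 21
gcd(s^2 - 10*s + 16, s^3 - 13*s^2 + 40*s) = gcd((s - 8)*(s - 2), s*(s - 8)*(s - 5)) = s - 8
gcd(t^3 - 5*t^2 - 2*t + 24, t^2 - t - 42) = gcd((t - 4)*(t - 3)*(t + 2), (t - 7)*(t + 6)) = 1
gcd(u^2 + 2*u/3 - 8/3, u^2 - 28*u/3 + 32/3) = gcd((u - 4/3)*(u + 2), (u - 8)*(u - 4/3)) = u - 4/3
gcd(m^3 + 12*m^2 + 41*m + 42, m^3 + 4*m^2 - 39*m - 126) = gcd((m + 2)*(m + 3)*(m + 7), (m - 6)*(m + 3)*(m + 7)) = m^2 + 10*m + 21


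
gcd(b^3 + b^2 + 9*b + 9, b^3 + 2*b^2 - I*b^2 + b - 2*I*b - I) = b + 1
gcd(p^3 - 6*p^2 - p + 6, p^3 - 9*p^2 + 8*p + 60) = p - 6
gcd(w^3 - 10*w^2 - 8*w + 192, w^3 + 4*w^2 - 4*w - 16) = w + 4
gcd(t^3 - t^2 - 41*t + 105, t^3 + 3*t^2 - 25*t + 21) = t^2 + 4*t - 21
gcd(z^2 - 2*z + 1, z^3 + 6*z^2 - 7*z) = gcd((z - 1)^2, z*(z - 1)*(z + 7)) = z - 1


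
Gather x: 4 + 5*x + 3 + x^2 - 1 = x^2 + 5*x + 6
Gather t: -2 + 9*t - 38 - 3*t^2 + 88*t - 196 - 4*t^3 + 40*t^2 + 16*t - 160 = -4*t^3 + 37*t^2 + 113*t - 396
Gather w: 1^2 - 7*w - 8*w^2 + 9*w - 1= -8*w^2 + 2*w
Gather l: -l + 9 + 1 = 10 - l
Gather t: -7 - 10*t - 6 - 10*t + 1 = -20*t - 12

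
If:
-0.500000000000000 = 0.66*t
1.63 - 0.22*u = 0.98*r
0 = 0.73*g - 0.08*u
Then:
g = 0.10958904109589*u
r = 1.66326530612245 - 0.224489795918367*u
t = -0.76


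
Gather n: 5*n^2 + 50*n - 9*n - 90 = 5*n^2 + 41*n - 90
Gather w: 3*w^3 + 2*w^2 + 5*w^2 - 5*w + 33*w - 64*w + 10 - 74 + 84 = 3*w^3 + 7*w^2 - 36*w + 20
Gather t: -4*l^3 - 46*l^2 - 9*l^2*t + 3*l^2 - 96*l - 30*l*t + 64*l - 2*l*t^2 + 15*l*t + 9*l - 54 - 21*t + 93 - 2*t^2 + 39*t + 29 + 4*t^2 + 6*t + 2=-4*l^3 - 43*l^2 - 23*l + t^2*(2 - 2*l) + t*(-9*l^2 - 15*l + 24) + 70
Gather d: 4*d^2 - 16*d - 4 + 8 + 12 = 4*d^2 - 16*d + 16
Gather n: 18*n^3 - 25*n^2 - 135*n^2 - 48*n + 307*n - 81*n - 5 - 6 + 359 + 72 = 18*n^3 - 160*n^2 + 178*n + 420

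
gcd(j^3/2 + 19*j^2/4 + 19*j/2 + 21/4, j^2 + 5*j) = 1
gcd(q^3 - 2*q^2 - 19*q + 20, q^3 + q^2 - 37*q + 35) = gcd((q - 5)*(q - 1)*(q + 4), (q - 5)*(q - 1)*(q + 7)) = q^2 - 6*q + 5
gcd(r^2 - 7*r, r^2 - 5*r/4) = r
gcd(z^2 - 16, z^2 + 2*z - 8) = z + 4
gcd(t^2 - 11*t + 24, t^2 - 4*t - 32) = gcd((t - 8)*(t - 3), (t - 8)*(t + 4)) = t - 8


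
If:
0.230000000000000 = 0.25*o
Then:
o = 0.92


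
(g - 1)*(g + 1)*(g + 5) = g^3 + 5*g^2 - g - 5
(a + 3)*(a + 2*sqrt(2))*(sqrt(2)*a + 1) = sqrt(2)*a^3 + 3*sqrt(2)*a^2 + 5*a^2 + 2*sqrt(2)*a + 15*a + 6*sqrt(2)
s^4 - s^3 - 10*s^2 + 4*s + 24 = (s - 3)*(s - 2)*(s + 2)^2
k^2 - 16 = (k - 4)*(k + 4)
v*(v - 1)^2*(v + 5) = v^4 + 3*v^3 - 9*v^2 + 5*v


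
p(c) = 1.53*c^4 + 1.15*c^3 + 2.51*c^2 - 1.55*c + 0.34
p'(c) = 6.12*c^3 + 3.45*c^2 + 5.02*c - 1.55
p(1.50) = 15.29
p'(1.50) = 34.40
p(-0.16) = 0.65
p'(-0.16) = -2.29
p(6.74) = 3613.44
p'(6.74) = 2062.84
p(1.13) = 5.95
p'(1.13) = 17.36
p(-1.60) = 14.56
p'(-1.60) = -25.82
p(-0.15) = 0.63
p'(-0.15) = -2.25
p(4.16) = 578.33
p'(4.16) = 519.62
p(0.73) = 1.43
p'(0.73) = 6.33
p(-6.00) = 1834.48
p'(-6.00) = -1229.39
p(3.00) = 173.26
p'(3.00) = 209.80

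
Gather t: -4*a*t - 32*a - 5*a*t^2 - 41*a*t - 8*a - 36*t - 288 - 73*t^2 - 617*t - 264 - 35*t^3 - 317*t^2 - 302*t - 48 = -40*a - 35*t^3 + t^2*(-5*a - 390) + t*(-45*a - 955) - 600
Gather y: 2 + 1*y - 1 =y + 1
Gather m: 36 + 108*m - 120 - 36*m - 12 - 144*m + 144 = 48 - 72*m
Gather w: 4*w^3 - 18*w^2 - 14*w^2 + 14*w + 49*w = 4*w^3 - 32*w^2 + 63*w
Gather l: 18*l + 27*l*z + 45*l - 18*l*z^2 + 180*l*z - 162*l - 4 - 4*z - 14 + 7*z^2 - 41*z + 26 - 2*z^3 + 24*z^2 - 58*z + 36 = l*(-18*z^2 + 207*z - 99) - 2*z^3 + 31*z^2 - 103*z + 44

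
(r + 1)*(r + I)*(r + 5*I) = r^3 + r^2 + 6*I*r^2 - 5*r + 6*I*r - 5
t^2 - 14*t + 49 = (t - 7)^2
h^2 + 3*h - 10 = (h - 2)*(h + 5)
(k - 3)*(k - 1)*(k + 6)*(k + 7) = k^4 + 9*k^3 - 7*k^2 - 129*k + 126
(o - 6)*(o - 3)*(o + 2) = o^3 - 7*o^2 + 36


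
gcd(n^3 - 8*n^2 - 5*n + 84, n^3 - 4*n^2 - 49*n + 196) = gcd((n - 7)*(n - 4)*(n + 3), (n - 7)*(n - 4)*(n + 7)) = n^2 - 11*n + 28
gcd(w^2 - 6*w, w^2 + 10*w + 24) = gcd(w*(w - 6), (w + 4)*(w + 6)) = 1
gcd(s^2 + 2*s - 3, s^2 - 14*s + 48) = 1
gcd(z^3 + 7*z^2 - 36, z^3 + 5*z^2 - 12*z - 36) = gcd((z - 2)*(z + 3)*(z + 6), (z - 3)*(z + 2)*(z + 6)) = z + 6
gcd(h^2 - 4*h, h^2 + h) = h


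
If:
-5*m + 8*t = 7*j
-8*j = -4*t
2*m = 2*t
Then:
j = 0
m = 0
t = 0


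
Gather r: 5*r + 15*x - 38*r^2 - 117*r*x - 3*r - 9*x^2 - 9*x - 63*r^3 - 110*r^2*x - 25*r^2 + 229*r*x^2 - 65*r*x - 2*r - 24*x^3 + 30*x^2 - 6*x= -63*r^3 + r^2*(-110*x - 63) + r*(229*x^2 - 182*x) - 24*x^3 + 21*x^2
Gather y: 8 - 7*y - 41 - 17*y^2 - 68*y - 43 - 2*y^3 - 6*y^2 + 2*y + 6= -2*y^3 - 23*y^2 - 73*y - 70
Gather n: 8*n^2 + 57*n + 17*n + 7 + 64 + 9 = 8*n^2 + 74*n + 80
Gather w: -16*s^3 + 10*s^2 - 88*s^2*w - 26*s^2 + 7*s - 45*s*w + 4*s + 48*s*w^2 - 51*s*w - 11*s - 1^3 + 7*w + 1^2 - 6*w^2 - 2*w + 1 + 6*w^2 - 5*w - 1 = -16*s^3 - 16*s^2 + 48*s*w^2 + w*(-88*s^2 - 96*s)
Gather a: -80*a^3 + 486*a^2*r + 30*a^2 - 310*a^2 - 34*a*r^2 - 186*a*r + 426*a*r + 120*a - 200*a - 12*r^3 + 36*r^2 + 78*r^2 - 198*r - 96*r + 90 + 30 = -80*a^3 + a^2*(486*r - 280) + a*(-34*r^2 + 240*r - 80) - 12*r^3 + 114*r^2 - 294*r + 120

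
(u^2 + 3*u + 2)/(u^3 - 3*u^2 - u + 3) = (u + 2)/(u^2 - 4*u + 3)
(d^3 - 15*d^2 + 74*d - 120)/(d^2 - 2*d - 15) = (d^2 - 10*d + 24)/(d + 3)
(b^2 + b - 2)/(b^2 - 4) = (b - 1)/(b - 2)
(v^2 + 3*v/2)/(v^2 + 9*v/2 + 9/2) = v/(v + 3)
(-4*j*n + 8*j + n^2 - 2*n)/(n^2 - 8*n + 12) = (-4*j + n)/(n - 6)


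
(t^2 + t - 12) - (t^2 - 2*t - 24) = 3*t + 12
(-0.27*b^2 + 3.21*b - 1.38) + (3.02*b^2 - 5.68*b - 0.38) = 2.75*b^2 - 2.47*b - 1.76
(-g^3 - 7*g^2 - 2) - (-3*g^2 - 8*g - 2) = -g^3 - 4*g^2 + 8*g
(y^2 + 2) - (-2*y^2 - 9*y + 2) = 3*y^2 + 9*y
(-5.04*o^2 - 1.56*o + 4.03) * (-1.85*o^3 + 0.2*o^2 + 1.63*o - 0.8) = 9.324*o^5 + 1.878*o^4 - 15.9827*o^3 + 2.2952*o^2 + 7.8169*o - 3.224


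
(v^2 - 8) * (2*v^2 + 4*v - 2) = 2*v^4 + 4*v^3 - 18*v^2 - 32*v + 16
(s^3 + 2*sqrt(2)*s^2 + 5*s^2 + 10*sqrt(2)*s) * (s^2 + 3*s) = s^5 + 2*sqrt(2)*s^4 + 8*s^4 + 15*s^3 + 16*sqrt(2)*s^3 + 30*sqrt(2)*s^2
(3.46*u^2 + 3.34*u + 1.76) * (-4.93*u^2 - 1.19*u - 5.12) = -17.0578*u^4 - 20.5836*u^3 - 30.3666*u^2 - 19.1952*u - 9.0112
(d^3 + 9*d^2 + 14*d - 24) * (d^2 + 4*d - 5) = d^5 + 13*d^4 + 45*d^3 - 13*d^2 - 166*d + 120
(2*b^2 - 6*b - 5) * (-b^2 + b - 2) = -2*b^4 + 8*b^3 - 5*b^2 + 7*b + 10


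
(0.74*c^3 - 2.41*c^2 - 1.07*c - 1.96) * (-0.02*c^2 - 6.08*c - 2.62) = -0.0148*c^5 - 4.451*c^4 + 12.7354*c^3 + 12.859*c^2 + 14.7202*c + 5.1352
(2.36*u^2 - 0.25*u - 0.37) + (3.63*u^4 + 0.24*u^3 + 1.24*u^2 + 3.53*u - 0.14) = 3.63*u^4 + 0.24*u^3 + 3.6*u^2 + 3.28*u - 0.51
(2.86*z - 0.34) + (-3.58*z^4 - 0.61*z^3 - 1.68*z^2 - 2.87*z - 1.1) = -3.58*z^4 - 0.61*z^3 - 1.68*z^2 - 0.0100000000000002*z - 1.44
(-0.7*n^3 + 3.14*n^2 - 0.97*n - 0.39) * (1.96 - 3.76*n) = 2.632*n^4 - 13.1784*n^3 + 9.8016*n^2 - 0.4348*n - 0.7644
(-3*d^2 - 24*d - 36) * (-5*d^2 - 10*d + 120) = 15*d^4 + 150*d^3 + 60*d^2 - 2520*d - 4320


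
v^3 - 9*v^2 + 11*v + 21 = (v - 7)*(v - 3)*(v + 1)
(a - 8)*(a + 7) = a^2 - a - 56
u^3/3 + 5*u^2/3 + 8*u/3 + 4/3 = (u/3 + 1/3)*(u + 2)^2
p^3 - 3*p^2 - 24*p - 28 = (p - 7)*(p + 2)^2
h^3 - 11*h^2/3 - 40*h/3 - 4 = (h - 6)*(h + 1/3)*(h + 2)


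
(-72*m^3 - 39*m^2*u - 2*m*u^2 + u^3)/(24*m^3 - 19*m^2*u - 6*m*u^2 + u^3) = (3*m + u)/(-m + u)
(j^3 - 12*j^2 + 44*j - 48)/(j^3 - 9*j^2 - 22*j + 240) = (j^2 - 6*j + 8)/(j^2 - 3*j - 40)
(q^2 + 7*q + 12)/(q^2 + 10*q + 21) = (q + 4)/(q + 7)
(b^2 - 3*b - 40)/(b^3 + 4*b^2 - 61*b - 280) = 1/(b + 7)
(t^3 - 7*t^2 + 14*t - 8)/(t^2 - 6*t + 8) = t - 1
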